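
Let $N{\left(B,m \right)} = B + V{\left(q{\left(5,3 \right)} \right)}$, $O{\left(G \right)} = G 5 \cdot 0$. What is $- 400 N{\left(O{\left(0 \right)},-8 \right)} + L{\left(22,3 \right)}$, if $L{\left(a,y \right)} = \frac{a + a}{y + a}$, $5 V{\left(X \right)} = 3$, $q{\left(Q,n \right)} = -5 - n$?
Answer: $- \frac{5956}{25} \approx -238.24$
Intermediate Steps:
$V{\left(X \right)} = \frac{3}{5}$ ($V{\left(X \right)} = \frac{1}{5} \cdot 3 = \frac{3}{5}$)
$L{\left(a,y \right)} = \frac{2 a}{a + y}$
$O{\left(G \right)} = 0$ ($O{\left(G \right)} = 5 G 0 = 0$)
$N{\left(B,m \right)} = \frac{3}{5} + B$ ($N{\left(B,m \right)} = B + \frac{3}{5} = \frac{3}{5} + B$)
$- 400 N{\left(O{\left(0 \right)},-8 \right)} + L{\left(22,3 \right)} = - 400 \left(\frac{3}{5} + 0\right) + 2 \cdot 22 \frac{1}{22 + 3} = \left(-400\right) \frac{3}{5} + 2 \cdot 22 \cdot \frac{1}{25} = -240 + 2 \cdot 22 \cdot \frac{1}{25} = -240 + \frac{44}{25} = - \frac{5956}{25}$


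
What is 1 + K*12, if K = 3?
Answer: 37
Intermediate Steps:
1 + K*12 = 1 + 3*12 = 1 + 36 = 37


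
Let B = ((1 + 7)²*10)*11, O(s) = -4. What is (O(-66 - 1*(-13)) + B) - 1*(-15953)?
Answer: 22989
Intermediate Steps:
B = 7040 (B = (8²*10)*11 = (64*10)*11 = 640*11 = 7040)
(O(-66 - 1*(-13)) + B) - 1*(-15953) = (-4 + 7040) - 1*(-15953) = 7036 + 15953 = 22989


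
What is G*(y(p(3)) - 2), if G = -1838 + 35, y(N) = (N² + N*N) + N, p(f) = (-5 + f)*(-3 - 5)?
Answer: -948378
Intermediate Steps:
p(f) = 40 - 8*f (p(f) = (-5 + f)*(-8) = 40 - 8*f)
y(N) = N + 2*N² (y(N) = (N² + N²) + N = 2*N² + N = N + 2*N²)
G = -1803
G*(y(p(3)) - 2) = -1803*((40 - 8*3)*(1 + 2*(40 - 8*3)) - 2) = -1803*((40 - 24)*(1 + 2*(40 - 24)) - 2) = -1803*(16*(1 + 2*16) - 2) = -1803*(16*(1 + 32) - 2) = -1803*(16*33 - 2) = -1803*(528 - 2) = -1803*526 = -948378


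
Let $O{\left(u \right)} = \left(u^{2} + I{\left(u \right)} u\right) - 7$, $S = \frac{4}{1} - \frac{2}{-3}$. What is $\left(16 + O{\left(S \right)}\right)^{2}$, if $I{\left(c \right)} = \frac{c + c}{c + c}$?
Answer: $\frac{101761}{81} \approx 1256.3$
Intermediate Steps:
$I{\left(c \right)} = 1$ ($I{\left(c \right)} = \frac{2 c}{2 c} = 2 c \frac{1}{2 c} = 1$)
$S = \frac{14}{3}$ ($S = 4 \cdot 1 - - \frac{2}{3} = 4 + \frac{2}{3} = \frac{14}{3} \approx 4.6667$)
$O{\left(u \right)} = -7 + u + u^{2}$ ($O{\left(u \right)} = \left(u^{2} + 1 u\right) - 7 = \left(u^{2} + u\right) - 7 = \left(u + u^{2}\right) - 7 = -7 + u + u^{2}$)
$\left(16 + O{\left(S \right)}\right)^{2} = \left(16 + \left(-7 + \frac{14}{3} + \left(\frac{14}{3}\right)^{2}\right)\right)^{2} = \left(16 + \left(-7 + \frac{14}{3} + \frac{196}{9}\right)\right)^{2} = \left(16 + \frac{175}{9}\right)^{2} = \left(\frac{319}{9}\right)^{2} = \frac{101761}{81}$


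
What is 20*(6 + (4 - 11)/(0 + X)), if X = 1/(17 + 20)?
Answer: -5060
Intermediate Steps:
X = 1/37 ≈ 0.027027
20*(6 + (4 - 11)/(0 + X)) = 20*(6 + (4 - 11)/(0 + 1/37)) = 20*(6 - 7/1/37) = 20*(6 - 7*37) = 20*(6 - 259) = 20*(-253) = -5060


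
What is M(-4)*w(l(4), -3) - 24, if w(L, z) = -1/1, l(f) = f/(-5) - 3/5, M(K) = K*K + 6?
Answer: -46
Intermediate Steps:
M(K) = 6 + K² (M(K) = K² + 6 = 6 + K²)
l(f) = -⅗ - f/5 (l(f) = f*(-⅕) - 3*⅕ = -f/5 - ⅗ = -⅗ - f/5)
w(L, z) = -1 (w(L, z) = -1*1 = -1)
M(-4)*w(l(4), -3) - 24 = (6 + (-4)²)*(-1) - 24 = (6 + 16)*(-1) - 24 = 22*(-1) - 24 = -22 - 24 = -46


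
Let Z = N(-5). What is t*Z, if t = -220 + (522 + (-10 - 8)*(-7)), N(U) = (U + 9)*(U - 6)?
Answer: -18832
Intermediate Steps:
N(U) = (-6 + U)*(9 + U) (N(U) = (9 + U)*(-6 + U) = (-6 + U)*(9 + U))
Z = -44 (Z = -54 + (-5)**2 + 3*(-5) = -54 + 25 - 15 = -44)
t = 428 (t = -220 + (522 - 18*(-7)) = -220 + (522 + 126) = -220 + 648 = 428)
t*Z = 428*(-44) = -18832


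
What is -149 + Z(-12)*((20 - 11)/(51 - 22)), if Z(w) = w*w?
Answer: -3025/29 ≈ -104.31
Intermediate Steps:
Z(w) = w**2
-149 + Z(-12)*((20 - 11)/(51 - 22)) = -149 + (-12)**2*((20 - 11)/(51 - 22)) = -149 + 144*(9/29) = -149 + 1296/29 = -3025/29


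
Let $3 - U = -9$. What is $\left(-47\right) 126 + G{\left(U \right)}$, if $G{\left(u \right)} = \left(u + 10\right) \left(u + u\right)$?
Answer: $-5394$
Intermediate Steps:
$U = 12$ ($U = 3 - -9 = 3 + 9 = 12$)
$G{\left(u \right)} = 2 u \left(10 + u\right)$ ($G{\left(u \right)} = \left(10 + u\right) 2 u = 2 u \left(10 + u\right)$)
$\left(-47\right) 126 + G{\left(U \right)} = \left(-47\right) 126 + 2 \cdot 12 \left(10 + 12\right) = -5922 + 2 \cdot 12 \cdot 22 = -5922 + 528 = -5394$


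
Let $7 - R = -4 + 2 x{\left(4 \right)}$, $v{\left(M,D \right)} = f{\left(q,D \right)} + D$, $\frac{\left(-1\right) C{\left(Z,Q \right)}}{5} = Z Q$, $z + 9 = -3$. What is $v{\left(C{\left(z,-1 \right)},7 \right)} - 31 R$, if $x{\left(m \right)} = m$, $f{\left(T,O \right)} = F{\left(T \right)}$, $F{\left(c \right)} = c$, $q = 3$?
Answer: $-83$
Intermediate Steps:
$z = -12$ ($z = -9 - 3 = -12$)
$f{\left(T,O \right)} = T$
$C{\left(Z,Q \right)} = - 5 Q Z$ ($C{\left(Z,Q \right)} = - 5 Z Q = - 5 Q Z$)
$v{\left(M,D \right)} = 3 + D$
$R = 3$ ($R = 7 - \left(-4 + 2 \cdot 4\right) = 7 - \left(-4 + 8\right) = 7 - 4 = 3$)
$v{\left(C{\left(z,-1 \right)},7 \right)} - 31 R = \left(3 + 7\right) - 93 = 10 - 93 = -83$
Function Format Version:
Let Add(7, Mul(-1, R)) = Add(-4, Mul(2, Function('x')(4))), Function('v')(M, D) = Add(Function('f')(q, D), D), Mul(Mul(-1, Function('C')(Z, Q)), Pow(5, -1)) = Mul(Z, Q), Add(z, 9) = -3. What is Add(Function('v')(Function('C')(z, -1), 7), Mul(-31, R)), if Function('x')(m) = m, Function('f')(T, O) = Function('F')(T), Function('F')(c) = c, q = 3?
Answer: -83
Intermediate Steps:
z = -12 (z = Add(-9, -3) = -12)
Function('f')(T, O) = T
Function('C')(Z, Q) = Mul(-5, Q, Z) (Function('C')(Z, Q) = Mul(-5, Mul(Z, Q)) = Mul(-5, Mul(Q, Z)) = Mul(-5, Q, Z))
Function('v')(M, D) = Add(3, D)
R = 3 (R = Add(7, Mul(-1, Add(-4, Mul(2, 4)))) = Add(7, Mul(-1, Add(-4, 8))) = Add(7, Mul(-1, 4)) = Add(7, -4) = 3)
Add(Function('v')(Function('C')(z, -1), 7), Mul(-31, R)) = Add(Add(3, 7), Mul(-31, 3)) = Add(10, -93) = -83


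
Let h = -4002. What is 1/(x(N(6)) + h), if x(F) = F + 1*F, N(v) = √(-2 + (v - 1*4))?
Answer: -1/4002 ≈ -0.00024988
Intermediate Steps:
N(v) = √(-6 + v) (N(v) = √(-2 + (v - 4)) = √(-2 + (-4 + v)) = √(-6 + v))
x(F) = 2*F (x(F) = F + F = 2*F)
1/(x(N(6)) + h) = 1/(2*√(-6 + 6) - 4002) = 1/(2*√0 - 4002) = 1/(2*0 - 4002) = 1/(0 - 4002) = 1/(-4002) = -1/4002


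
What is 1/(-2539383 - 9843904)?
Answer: -1/12383287 ≈ -8.0754e-8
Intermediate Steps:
1/(-2539383 - 9843904) = 1/(-12383287) = -1/12383287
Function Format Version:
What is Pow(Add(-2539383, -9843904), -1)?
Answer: Rational(-1, 12383287) ≈ -8.0754e-8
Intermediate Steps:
Pow(Add(-2539383, -9843904), -1) = Pow(-12383287, -1) = Rational(-1, 12383287)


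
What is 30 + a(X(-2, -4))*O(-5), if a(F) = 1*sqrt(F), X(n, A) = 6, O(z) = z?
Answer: 30 - 5*sqrt(6) ≈ 17.753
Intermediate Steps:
a(F) = sqrt(F)
30 + a(X(-2, -4))*O(-5) = 30 + sqrt(6)*(-5) = 30 - 5*sqrt(6)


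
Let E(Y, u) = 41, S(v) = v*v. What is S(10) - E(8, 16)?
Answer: 59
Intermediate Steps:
S(v) = v**2
S(10) - E(8, 16) = 10**2 - 1*41 = 100 - 41 = 59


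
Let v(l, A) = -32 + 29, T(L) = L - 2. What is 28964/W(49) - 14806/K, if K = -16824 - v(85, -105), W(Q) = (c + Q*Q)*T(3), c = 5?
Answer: 87137780/6745221 ≈ 12.918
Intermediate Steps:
T(L) = -2 + L
v(l, A) = -3
W(Q) = 5 + Q² (W(Q) = (5 + Q*Q)*(-2 + 3) = (5 + Q²)*1 = 5 + Q²)
K = -16821 (K = -16824 - 1*(-3) = -16824 + 3 = -16821)
28964/W(49) - 14806/K = 28964/(5 + 49²) - 14806/(-16821) = 28964/(5 + 2401) - 14806*(-1/16821) = 28964/2406 + 14806/16821 = 28964*(1/2406) + 14806/16821 = 14482/1203 + 14806/16821 = 87137780/6745221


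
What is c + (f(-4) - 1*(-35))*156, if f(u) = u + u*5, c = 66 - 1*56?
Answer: 1726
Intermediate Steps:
c = 10 (c = 66 - 56 = 10)
f(u) = 6*u (f(u) = u + 5*u = 6*u)
c + (f(-4) - 1*(-35))*156 = 10 + (6*(-4) - 1*(-35))*156 = 10 + (-24 + 35)*156 = 10 + 11*156 = 10 + 1716 = 1726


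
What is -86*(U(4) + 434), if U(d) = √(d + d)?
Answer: -37324 - 172*√2 ≈ -37567.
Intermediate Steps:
U(d) = √2*√d (U(d) = √(2*d) = √2*√d)
-86*(U(4) + 434) = -86*(√2*√4 + 434) = -86*(√2*2 + 434) = -86*(2*√2 + 434) = -86*(434 + 2*√2) = -37324 - 172*√2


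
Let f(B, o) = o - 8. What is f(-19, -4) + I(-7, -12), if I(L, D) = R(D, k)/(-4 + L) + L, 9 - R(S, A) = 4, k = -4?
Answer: -214/11 ≈ -19.455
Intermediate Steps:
f(B, o) = -8 + o
R(S, A) = 5 (R(S, A) = 9 - 1*4 = 9 - 4 = 5)
I(L, D) = L + 5/(-4 + L) (I(L, D) = 5/(-4 + L) + L = L + 5/(-4 + L))
f(-19, -4) + I(-7, -12) = (-8 - 4) + (5 + (-7)² - 4*(-7))/(-4 - 7) = -12 + (5 + 49 + 28)/(-11) = -12 - 1/11*82 = -12 - 82/11 = -214/11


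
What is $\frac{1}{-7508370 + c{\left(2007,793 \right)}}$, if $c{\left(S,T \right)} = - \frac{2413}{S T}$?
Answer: $- \frac{1591551}{11949953784283} \approx -1.3318 \cdot 10^{-7}$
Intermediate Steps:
$c{\left(S,T \right)} = - \frac{2413}{S T}$ ($c{\left(S,T \right)} = - 2413 \frac{1}{S T} = - \frac{2413}{S T}$)
$\frac{1}{-7508370 + c{\left(2007,793 \right)}} = \frac{1}{-7508370 - \frac{2413}{2007 \cdot 793}} = \frac{1}{-7508370 - \frac{2413}{2007} \cdot \frac{1}{793}} = \frac{1}{-7508370 - \frac{2413}{1591551}} = \frac{1}{- \frac{11949953784283}{1591551}} = - \frac{1591551}{11949953784283}$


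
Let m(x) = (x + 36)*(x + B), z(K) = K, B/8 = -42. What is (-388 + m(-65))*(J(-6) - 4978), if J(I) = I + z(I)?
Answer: -56092590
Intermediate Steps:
B = -336 (B = 8*(-42) = -336)
m(x) = (-336 + x)*(36 + x) (m(x) = (x + 36)*(x - 336) = (36 + x)*(-336 + x) = (-336 + x)*(36 + x))
J(I) = 2*I (J(I) = I + I = 2*I)
(-388 + m(-65))*(J(-6) - 4978) = (-388 + (-12096 + (-65)**2 - 300*(-65)))*(2*(-6) - 4978) = (-388 + (-12096 + 4225 + 19500))*(-12 - 4978) = (-388 + 11629)*(-4990) = 11241*(-4990) = -56092590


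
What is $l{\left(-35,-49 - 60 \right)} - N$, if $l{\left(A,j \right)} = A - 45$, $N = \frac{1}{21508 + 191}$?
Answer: $- \frac{1735921}{21699} \approx -80.0$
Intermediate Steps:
$N = \frac{1}{21699} \approx 4.6085 \cdot 10^{-5}$
$l{\left(A,j \right)} = -45 + A$ ($l{\left(A,j \right)} = A - 45 = -45 + A$)
$l{\left(-35,-49 - 60 \right)} - N = \left(-45 - 35\right) - \frac{1}{21699} = -80 - \frac{1}{21699} = - \frac{1735921}{21699}$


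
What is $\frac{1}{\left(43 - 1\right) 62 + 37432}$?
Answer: $\frac{1}{40036} \approx 2.4978 \cdot 10^{-5}$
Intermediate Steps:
$\frac{1}{\left(43 - 1\right) 62 + 37432} = \frac{1}{42 \cdot 62 + 37432} = \frac{1}{2604 + 37432} = \frac{1}{40036}$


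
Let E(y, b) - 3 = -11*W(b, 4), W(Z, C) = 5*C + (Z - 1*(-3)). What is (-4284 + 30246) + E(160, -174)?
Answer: 27626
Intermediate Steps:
W(Z, C) = 3 + Z + 5*C (W(Z, C) = 5*C + (Z + 3) = 5*C + (3 + Z) = 3 + Z + 5*C)
E(y, b) = -250 - 11*b (E(y, b) = 3 - 11*(3 + b + 5*4) = 3 - 11*(3 + b + 20) = 3 - 11*(23 + b) = 3 + (-253 - 11*b) = -250 - 11*b)
(-4284 + 30246) + E(160, -174) = (-4284 + 30246) + (-250 - 11*(-174)) = 25962 + (-250 + 1914) = 25962 + 1664 = 27626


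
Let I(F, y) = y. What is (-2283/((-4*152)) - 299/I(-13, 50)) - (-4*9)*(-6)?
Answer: -3317021/15200 ≈ -218.23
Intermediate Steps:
(-2283/((-4*152)) - 299/I(-13, 50)) - (-4*9)*(-6) = (-2283/((-4*152)) - 299/50) - (-4*9)*(-6) = (-2283/(-608) - 299*1/50) - (-36)*(-6) = (-2283*(-1/608) - 299/50) - 1*216 = (2283/608 - 299/50) - 216 = -33821/15200 - 216 = -3317021/15200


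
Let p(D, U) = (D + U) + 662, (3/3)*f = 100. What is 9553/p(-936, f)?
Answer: -9553/174 ≈ -54.902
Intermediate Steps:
f = 100
p(D, U) = 662 + D + U
9553/p(-936, f) = 9553/(662 - 936 + 100) = 9553/(-174) = 9553*(-1/174) = -9553/174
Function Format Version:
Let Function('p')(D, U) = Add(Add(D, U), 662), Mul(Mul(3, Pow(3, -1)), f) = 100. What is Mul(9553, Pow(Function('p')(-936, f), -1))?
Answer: Rational(-9553, 174) ≈ -54.902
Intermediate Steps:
f = 100
Function('p')(D, U) = Add(662, D, U)
Mul(9553, Pow(Function('p')(-936, f), -1)) = Mul(9553, Pow(Add(662, -936, 100), -1)) = Mul(9553, Pow(-174, -1)) = Mul(9553, Rational(-1, 174)) = Rational(-9553, 174)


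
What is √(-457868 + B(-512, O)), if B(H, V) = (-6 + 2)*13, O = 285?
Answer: 24*I*√795 ≈ 676.7*I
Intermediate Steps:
B(H, V) = -52 (B(H, V) = -4*13 = -52)
√(-457868 + B(-512, O)) = √(-457868 - 52) = √(-457920) = 24*I*√795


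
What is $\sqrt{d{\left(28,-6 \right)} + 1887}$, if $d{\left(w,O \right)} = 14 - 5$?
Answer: $2 \sqrt{474} \approx 43.543$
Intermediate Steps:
$d{\left(w,O \right)} = 9$
$\sqrt{d{\left(28,-6 \right)} + 1887} = \sqrt{9 + 1887} = \sqrt{1896} = 2 \sqrt{474}$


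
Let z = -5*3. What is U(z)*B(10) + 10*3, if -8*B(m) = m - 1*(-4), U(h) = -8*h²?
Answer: 3180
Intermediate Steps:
z = -15
B(m) = -½ - m/8 (B(m) = -(m - 1*(-4))/8 = -(m + 4)/8 = -(4 + m)/8 = -½ - m/8)
U(z)*B(10) + 10*3 = (-8*(-15)²)*(-½ - ⅛*10) + 10*3 = (-8*225)*(-½ - 5/4) + 30 = -1800*(-7/4) + 30 = 3150 + 30 = 3180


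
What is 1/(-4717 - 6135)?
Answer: -1/10852 ≈ -9.2149e-5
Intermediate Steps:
1/(-4717 - 6135) = 1/(-10852) = -1/10852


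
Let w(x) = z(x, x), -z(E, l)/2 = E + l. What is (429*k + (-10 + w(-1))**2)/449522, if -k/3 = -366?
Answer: 235539/224761 ≈ 1.0480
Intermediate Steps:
k = 1098 (k = -3*(-366) = 1098)
z(E, l) = -2*E - 2*l (z(E, l) = -2*(E + l) = -2*E - 2*l)
w(x) = -4*x (w(x) = -2*x - 2*x = -4*x)
(429*k + (-10 + w(-1))**2)/449522 = (429*1098 + (-10 - 4*(-1))**2)/449522 = (471042 + (-10 + 4)**2)*(1/449522) = (471042 + (-6)**2)*(1/449522) = (471042 + 36)*(1/449522) = 471078*(1/449522) = 235539/224761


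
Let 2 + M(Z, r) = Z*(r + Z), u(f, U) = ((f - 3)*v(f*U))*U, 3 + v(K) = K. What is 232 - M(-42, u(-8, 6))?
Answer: 139842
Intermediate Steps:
v(K) = -3 + K
u(f, U) = U*(-3 + f)*(-3 + U*f) (u(f, U) = ((f - 3)*(-3 + f*U))*U = ((-3 + f)*(-3 + U*f))*U = U*(-3 + f)*(-3 + U*f))
M(Z, r) = -2 + Z*(Z + r) (M(Z, r) = -2 + Z*(r + Z) = -2 + Z*(Z + r))
232 - M(-42, u(-8, 6)) = 232 - (-2 + (-42)² - 252*(-3 - 8)*(-3 + 6*(-8))) = 232 - (-2 + 1764 - 252*(-11)*(-3 - 48)) = 232 - (-2 + 1764 - 252*(-11)*(-51)) = 232 - (-2 + 1764 - 42*3366) = 232 - (-2 + 1764 - 141372) = 232 - 1*(-139610) = 232 + 139610 = 139842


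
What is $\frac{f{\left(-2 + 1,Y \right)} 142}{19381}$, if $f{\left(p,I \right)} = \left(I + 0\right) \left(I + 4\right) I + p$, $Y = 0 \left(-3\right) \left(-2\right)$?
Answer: $- \frac{142}{19381} \approx -0.0073268$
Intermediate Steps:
$Y = 0$ ($Y = 0 \left(-2\right) = 0$)
$f{\left(p,I \right)} = p + I^{2} \left(4 + I\right)$ ($f{\left(p,I \right)} = I \left(4 + I\right) I + p = I^{2} \left(4 + I\right) + p = p + I^{2} \left(4 + I\right)$)
$\frac{f{\left(-2 + 1,Y \right)} 142}{19381} = \frac{\left(\left(-2 + 1\right) + 0^{3} + 4 \cdot 0^{2}\right) 142}{19381} = \left(-1 + 0 + 4 \cdot 0\right) 142 \cdot \frac{1}{19381} = \left(-1 + 0 + 0\right) 142 \cdot \frac{1}{19381} = \left(-1\right) 142 \cdot \frac{1}{19381} = \left(-142\right) \frac{1}{19381} = - \frac{142}{19381}$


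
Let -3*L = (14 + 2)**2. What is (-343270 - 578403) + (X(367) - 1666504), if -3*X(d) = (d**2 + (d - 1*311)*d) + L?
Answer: -23759060/9 ≈ -2.6399e+6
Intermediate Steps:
L = -256/3 (L = -(14 + 2)**2/3 = -1/3*16**2 = -1/3*256 = -256/3 ≈ -85.333)
X(d) = 256/9 - d**2/3 - d*(-311 + d)/3 (X(d) = -((d**2 + (d - 1*311)*d) - 256/3)/3 = -((d**2 + (d - 311)*d) - 256/3)/3 = -((d**2 + (-311 + d)*d) - 256/3)/3 = -((d**2 + d*(-311 + d)) - 256/3)/3 = -(-256/3 + d**2 + d*(-311 + d))/3 = 256/9 - d**2/3 - d*(-311 + d)/3)
(-343270 - 578403) + (X(367) - 1666504) = (-343270 - 578403) + ((256/9 - 2/3*367**2 + (311/3)*367) - 1666504) = -921673 + ((256/9 - 2/3*134689 + 114137/3) - 1666504) = -921673 + ((256/9 - 269378/3 + 114137/3) - 1666504) = -921673 + (-465467/9 - 1666504) = -921673 - 15464003/9 = -23759060/9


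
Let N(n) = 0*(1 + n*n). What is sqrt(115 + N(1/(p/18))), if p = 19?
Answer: sqrt(115) ≈ 10.724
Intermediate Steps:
N(n) = 0 (N(n) = 0*(1 + n**2) = 0)
sqrt(115 + N(1/(p/18))) = sqrt(115 + 0) = sqrt(115)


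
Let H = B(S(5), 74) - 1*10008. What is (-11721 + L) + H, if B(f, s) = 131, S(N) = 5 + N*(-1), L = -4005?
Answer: -25603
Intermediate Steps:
S(N) = 5 - N
H = -9877 (H = 131 - 1*10008 = 131 - 10008 = -9877)
(-11721 + L) + H = (-11721 - 4005) - 9877 = -15726 - 9877 = -25603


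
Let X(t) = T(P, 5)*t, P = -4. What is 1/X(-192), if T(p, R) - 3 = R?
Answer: -1/1536 ≈ -0.00065104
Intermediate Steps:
T(p, R) = 3 + R
X(t) = 8*t (X(t) = (3 + 5)*t = 8*t)
1/X(-192) = 1/(8*(-192)) = 1/(-1536) = -1/1536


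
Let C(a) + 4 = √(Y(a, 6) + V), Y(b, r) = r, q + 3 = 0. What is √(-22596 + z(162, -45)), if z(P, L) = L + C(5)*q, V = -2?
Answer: 3*I*√2515 ≈ 150.45*I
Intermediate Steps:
q = -3 (q = -3 + 0 = -3)
C(a) = -2 (C(a) = -4 + √(6 - 2) = -4 + √4 = -4 + 2 = -2)
z(P, L) = 6 + L (z(P, L) = L - 2*(-3) = L + 6 = 6 + L)
√(-22596 + z(162, -45)) = √(-22596 + (6 - 45)) = √(-22596 - 39) = √(-22635) = 3*I*√2515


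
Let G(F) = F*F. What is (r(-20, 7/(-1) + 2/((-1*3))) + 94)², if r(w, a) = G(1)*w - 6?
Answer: 4624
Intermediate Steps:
G(F) = F²
r(w, a) = -6 + w (r(w, a) = 1²*w - 6 = 1*w - 6 = w - 6 = -6 + w)
(r(-20, 7/(-1) + 2/((-1*3))) + 94)² = ((-6 - 20) + 94)² = (-26 + 94)² = 68² = 4624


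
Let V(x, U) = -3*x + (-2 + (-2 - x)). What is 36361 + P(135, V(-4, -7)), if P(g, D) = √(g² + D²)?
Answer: 36361 + 3*√2041 ≈ 36497.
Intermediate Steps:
V(x, U) = -4 - 4*x (V(x, U) = -3*x + (-4 - x) = -4 - 4*x)
P(g, D) = √(D² + g²)
36361 + P(135, V(-4, -7)) = 36361 + √((-4 - 4*(-4))² + 135²) = 36361 + √((-4 + 16)² + 18225) = 36361 + √(12² + 18225) = 36361 + √(144 + 18225) = 36361 + √18369 = 36361 + 3*√2041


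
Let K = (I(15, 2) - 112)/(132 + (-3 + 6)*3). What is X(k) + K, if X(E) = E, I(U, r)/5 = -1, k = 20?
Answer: 901/47 ≈ 19.170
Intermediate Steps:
I(U, r) = -5 (I(U, r) = 5*(-1) = -5)
K = -39/47 (K = (-5 - 112)/(132 + (-3 + 6)*3) = -117/(132 + 3*3) = -117/(132 + 9) = -117/141 = -117*1/141 = -39/47 ≈ -0.82979)
X(k) + K = 20 - 39/47 = 901/47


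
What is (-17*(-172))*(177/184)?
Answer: 129387/46 ≈ 2812.8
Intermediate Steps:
(-17*(-172))*(177/184) = 2924*(177*(1/184)) = 2924*(177/184) = 129387/46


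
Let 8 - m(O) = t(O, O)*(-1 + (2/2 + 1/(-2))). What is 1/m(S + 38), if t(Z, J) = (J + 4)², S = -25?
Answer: 2/305 ≈ 0.0065574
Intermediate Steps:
t(Z, J) = (4 + J)²
m(O) = 8 + (4 + O)²/2 (m(O) = 8 - (4 + O)²*(-1 + (2/2 + 1/(-2))) = 8 - (4 + O)²*(-1 + (2*(½) + 1*(-½))) = 8 - (4 + O)²*(-1 + (1 - ½)) = 8 - (4 + O)²*(-1 + ½) = 8 - (4 + O)²*(-1)/2 = 8 - (-1)*(4 + O)²/2 = 8 + (4 + O)²/2)
1/m(S + 38) = 1/(8 + (4 + (-25 + 38))²/2) = 1/(8 + (4 + 13)²/2) = 1/(8 + (½)*17²) = 1/(8 + (½)*289) = 1/(8 + 289/2) = 1/(305/2) = 2/305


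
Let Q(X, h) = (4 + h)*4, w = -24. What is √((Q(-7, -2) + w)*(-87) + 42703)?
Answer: √44095 ≈ 209.99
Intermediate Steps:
Q(X, h) = 16 + 4*h
√((Q(-7, -2) + w)*(-87) + 42703) = √(((16 + 4*(-2)) - 24)*(-87) + 42703) = √(((16 - 8) - 24)*(-87) + 42703) = √((8 - 24)*(-87) + 42703) = √(-16*(-87) + 42703) = √(1392 + 42703) = √44095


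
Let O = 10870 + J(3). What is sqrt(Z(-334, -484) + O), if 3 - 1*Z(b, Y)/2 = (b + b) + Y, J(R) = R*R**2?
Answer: sqrt(13207) ≈ 114.92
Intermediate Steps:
J(R) = R**3
Z(b, Y) = 6 - 4*b - 2*Y (Z(b, Y) = 6 - 2*((b + b) + Y) = 6 - 2*(2*b + Y) = 6 - 2*(Y + 2*b) = 6 + (-4*b - 2*Y) = 6 - 4*b - 2*Y)
O = 10897 (O = 10870 + 3**3 = 10870 + 27 = 10897)
sqrt(Z(-334, -484) + O) = sqrt((6 - 4*(-334) - 2*(-484)) + 10897) = sqrt((6 + 1336 + 968) + 10897) = sqrt(2310 + 10897) = sqrt(13207)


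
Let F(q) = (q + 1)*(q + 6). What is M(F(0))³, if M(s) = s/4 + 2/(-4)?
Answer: 1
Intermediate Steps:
F(q) = (1 + q)*(6 + q)
M(s) = -½ + s/4 (M(s) = s*(¼) + 2*(-¼) = s/4 - ½ = -½ + s/4)
M(F(0))³ = (-½ + (6 + 0² + 7*0)/4)³ = (-½ + (6 + 0 + 0)/4)³ = (-½ + (¼)*6)³ = (-½ + 3/2)³ = 1³ = 1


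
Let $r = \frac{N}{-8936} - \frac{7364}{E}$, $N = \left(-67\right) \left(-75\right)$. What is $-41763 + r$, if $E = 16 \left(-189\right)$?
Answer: $- \frac{10075790669}{241272} \approx -41761.0$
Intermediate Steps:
$E = -3024$
$N = 5025$
$r = \frac{451867}{241272}$ ($r = \frac{5025}{-8936} - \frac{7364}{-3024} = 5025 \left(- \frac{1}{8936}\right) - - \frac{263}{108} = - \frac{5025}{8936} + \frac{263}{108} = \frac{451867}{241272} \approx 1.8729$)
$-41763 + r = -41763 + \frac{451867}{241272} = - \frac{10075790669}{241272}$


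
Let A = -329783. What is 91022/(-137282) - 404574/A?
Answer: 12761609821/22636634903 ≈ 0.56376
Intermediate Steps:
91022/(-137282) - 404574/A = 91022/(-137282) - 404574/(-329783) = 91022*(-1/137282) - 404574*(-1/329783) = -45511/68641 + 404574/329783 = 12761609821/22636634903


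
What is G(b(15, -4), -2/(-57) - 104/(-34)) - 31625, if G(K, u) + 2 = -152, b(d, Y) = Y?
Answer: -31779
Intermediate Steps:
G(K, u) = -154 (G(K, u) = -2 - 152 = -154)
G(b(15, -4), -2/(-57) - 104/(-34)) - 31625 = -154 - 31625 = -31779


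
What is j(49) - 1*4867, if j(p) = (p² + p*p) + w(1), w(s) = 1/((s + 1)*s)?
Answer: -129/2 ≈ -64.500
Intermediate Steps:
w(s) = 1/(s*(1 + s)) (w(s) = 1/((1 + s)*s) = 1/(s*(1 + s)))
j(p) = ½ + 2*p² (j(p) = (p² + p*p) + 1/(1*(1 + 1)) = (p² + p²) + 1/2 = 2*p² + 1*(½) = 2*p² + ½ = ½ + 2*p²)
j(49) - 1*4867 = (½ + 2*49²) - 1*4867 = (½ + 2*2401) - 4867 = (½ + 4802) - 4867 = 9605/2 - 4867 = -129/2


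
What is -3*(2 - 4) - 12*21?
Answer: -246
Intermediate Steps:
-3*(2 - 4) - 12*21 = -3*(-2) - 252 = 6 - 252 = -246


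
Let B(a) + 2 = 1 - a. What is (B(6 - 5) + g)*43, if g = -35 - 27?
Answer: -2752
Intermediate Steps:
B(a) = -1 - a (B(a) = -2 + (1 - a) = -1 - a)
g = -62
(B(6 - 5) + g)*43 = ((-1 - (6 - 5)) - 62)*43 = ((-1 - 1*1) - 62)*43 = ((-1 - 1) - 62)*43 = (-2 - 62)*43 = -64*43 = -2752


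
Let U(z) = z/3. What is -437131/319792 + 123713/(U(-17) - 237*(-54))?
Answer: 101911506701/12272657584 ≈ 8.3040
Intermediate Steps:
U(z) = z/3 (U(z) = z*(⅓) = z/3)
-437131/319792 + 123713/(U(-17) - 237*(-54)) = -437131/319792 + 123713/((⅓)*(-17) - 237*(-54)) = -437131*1/319792 + 123713/(-17/3 + 12798) = -437131/319792 + 123713/(38377/3) = -437131/319792 + 123713*(3/38377) = -437131/319792 + 371139/38377 = 101911506701/12272657584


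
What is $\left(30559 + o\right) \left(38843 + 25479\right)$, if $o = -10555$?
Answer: $1286697288$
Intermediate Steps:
$\left(30559 + o\right) \left(38843 + 25479\right) = \left(30559 - 10555\right) \left(38843 + 25479\right) = 20004 \cdot 64322 = 1286697288$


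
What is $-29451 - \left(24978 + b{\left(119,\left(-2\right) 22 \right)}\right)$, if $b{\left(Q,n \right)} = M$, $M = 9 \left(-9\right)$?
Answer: $-54348$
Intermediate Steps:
$M = -81$
$b{\left(Q,n \right)} = -81$
$-29451 - \left(24978 + b{\left(119,\left(-2\right) 22 \right)}\right) = -29451 - 24897 = -54348$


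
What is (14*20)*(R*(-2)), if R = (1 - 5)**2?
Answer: -8960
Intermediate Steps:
R = 16 (R = (-4)**2 = 16)
(14*20)*(R*(-2)) = (14*20)*(16*(-2)) = 280*(-32) = -8960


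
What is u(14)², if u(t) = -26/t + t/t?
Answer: 36/49 ≈ 0.73469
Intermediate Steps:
u(t) = 1 - 26/t (u(t) = -26/t + 1 = 1 - 26/t)
u(14)² = ((-26 + 14)/14)² = ((1/14)*(-12))² = (-6/7)² = 36/49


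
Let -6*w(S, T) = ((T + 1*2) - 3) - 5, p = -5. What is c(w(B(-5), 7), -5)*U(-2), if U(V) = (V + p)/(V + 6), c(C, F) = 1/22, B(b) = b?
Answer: -7/88 ≈ -0.079545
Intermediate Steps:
w(S, T) = 1 - T/6 (w(S, T) = -(((T + 1*2) - 3) - 5)/6 = -(((T + 2) - 3) - 5)/6 = -(((2 + T) - 3) - 5)/6 = -((-1 + T) - 5)/6 = -(-6 + T)/6 = 1 - T/6)
c(C, F) = 1/22
U(V) = (-5 + V)/(6 + V) (U(V) = (V - 5)/(V + 6) = (-5 + V)/(6 + V))
c(w(B(-5), 7), -5)*U(-2) = ((-5 - 2)/(6 - 2))/22 = (-7/4)/22 = ((1/4)*(-7))/22 = (1/22)*(-7/4) = -7/88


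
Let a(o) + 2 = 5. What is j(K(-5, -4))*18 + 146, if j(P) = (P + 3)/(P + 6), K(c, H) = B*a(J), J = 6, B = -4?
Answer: 173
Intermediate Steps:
a(o) = 3 (a(o) = -2 + 5 = 3)
K(c, H) = -12 (K(c, H) = -4*3 = -12)
j(P) = (3 + P)/(6 + P)
j(K(-5, -4))*18 + 146 = ((3 - 12)/(6 - 12))*18 + 146 = (-9/(-6))*18 + 146 = -⅙*(-9)*18 + 146 = (3/2)*18 + 146 = 27 + 146 = 173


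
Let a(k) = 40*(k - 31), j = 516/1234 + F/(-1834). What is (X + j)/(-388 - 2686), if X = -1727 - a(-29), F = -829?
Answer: -762536659/3478470772 ≈ -0.21922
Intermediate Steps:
j = 984665/1131578 (j = 516/1234 - 829/(-1834) = 516*(1/1234) - 829*(-1/1834) = 258/617 + 829/1834 = 984665/1131578 ≈ 0.87017)
a(k) = -1240 + 40*k (a(k) = 40*(-31 + k) = -1240 + 40*k)
X = 673 (X = -1727 - (-1240 + 40*(-29)) = -1727 - (-1240 - 1160) = -1727 - 1*(-2400) = -1727 + 2400 = 673)
(X + j)/(-388 - 2686) = (673 + 984665/1131578)/(-388 - 2686) = (762536659/1131578)/(-3074) = (762536659/1131578)*(-1/3074) = -762536659/3478470772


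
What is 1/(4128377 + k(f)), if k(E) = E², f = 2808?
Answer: 1/12013241 ≈ 8.3242e-8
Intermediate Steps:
1/(4128377 + k(f)) = 1/(4128377 + 2808²) = 1/(4128377 + 7884864) = 1/12013241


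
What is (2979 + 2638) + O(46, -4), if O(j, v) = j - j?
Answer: 5617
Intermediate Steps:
O(j, v) = 0
(2979 + 2638) + O(46, -4) = (2979 + 2638) + 0 = 5617 + 0 = 5617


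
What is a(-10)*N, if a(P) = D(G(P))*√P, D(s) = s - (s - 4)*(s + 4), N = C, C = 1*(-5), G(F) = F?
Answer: 470*I*√10 ≈ 1486.3*I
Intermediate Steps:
C = -5
N = -5
D(s) = s - (-4 + s)*(4 + s)
a(P) = √P*(16 + P - P²) (a(P) = (16 + P - P²)*√P = √P*(16 + P - P²))
a(-10)*N = (√(-10)*(16 - 10 - 1*(-10)²))*(-5) = ((I*√10)*(16 - 10 - 1*100))*(-5) = ((I*√10)*(16 - 10 - 100))*(-5) = ((I*√10)*(-94))*(-5) = -94*I*√10*(-5) = 470*I*√10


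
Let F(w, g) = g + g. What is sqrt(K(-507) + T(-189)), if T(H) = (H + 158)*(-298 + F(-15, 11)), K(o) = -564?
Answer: 6*sqrt(222) ≈ 89.398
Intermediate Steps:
F(w, g) = 2*g
T(H) = -43608 - 276*H (T(H) = (H + 158)*(-298 + 2*11) = (158 + H)*(-298 + 22) = (158 + H)*(-276) = -43608 - 276*H)
sqrt(K(-507) + T(-189)) = sqrt(-564 + (-43608 - 276*(-189))) = sqrt(-564 + (-43608 + 52164)) = sqrt(-564 + 8556) = sqrt(7992) = 6*sqrt(222)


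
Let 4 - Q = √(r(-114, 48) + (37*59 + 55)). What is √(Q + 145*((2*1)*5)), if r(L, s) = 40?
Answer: √(1454 - √2278) ≈ 37.500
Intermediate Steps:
Q = 4 - √2278 (Q = 4 - √(40 + (37*59 + 55)) = 4 - √(40 + (2183 + 55)) = 4 - √(40 + 2238) = 4 - √2278 ≈ -43.728)
√(Q + 145*((2*1)*5)) = √((4 - √2278) + 145*((2*1)*5)) = √((4 - √2278) + 145*(2*5)) = √((4 - √2278) + 145*10) = √((4 - √2278) + 1450) = √(1454 - √2278)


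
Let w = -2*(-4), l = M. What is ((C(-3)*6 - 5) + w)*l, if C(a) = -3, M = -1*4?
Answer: 60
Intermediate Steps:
M = -4
l = -4
w = 8
((C(-3)*6 - 5) + w)*l = ((-3*6 - 5) + 8)*(-4) = ((-18 - 5) + 8)*(-4) = (-23 + 8)*(-4) = -15*(-4) = 60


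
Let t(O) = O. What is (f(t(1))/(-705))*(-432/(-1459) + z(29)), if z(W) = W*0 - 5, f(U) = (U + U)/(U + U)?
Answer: 6863/1028595 ≈ 0.0066722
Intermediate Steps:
f(U) = 1 (f(U) = (2*U)/((2*U)) = (2*U)*(1/(2*U)) = 1)
z(W) = -5 (z(W) = 0 - 5 = -5)
(f(t(1))/(-705))*(-432/(-1459) + z(29)) = (1/(-705))*(-432/(-1459) - 5) = (1*(-1/705))*(-432*(-1/1459) - 5) = -(432/1459 - 5)/705 = -1/705*(-6863/1459) = 6863/1028595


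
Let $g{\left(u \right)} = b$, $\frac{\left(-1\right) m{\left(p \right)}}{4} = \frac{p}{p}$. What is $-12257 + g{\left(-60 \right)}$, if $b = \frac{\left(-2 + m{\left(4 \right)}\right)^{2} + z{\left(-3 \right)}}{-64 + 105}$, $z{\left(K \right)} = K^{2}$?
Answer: $- \frac{502492}{41} \approx -12256.0$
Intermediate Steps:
$m{\left(p \right)} = -4$ ($m{\left(p \right)} = - 4 \frac{p}{p} = \left(-4\right) 1 = -4$)
$b = \frac{45}{41}$ ($b = \frac{\left(-2 - 4\right)^{2} + \left(-3\right)^{2}}{-64 + 105} = \frac{\left(-6\right)^{2} + 9}{41} = \left(36 + 9\right) \frac{1}{41} = 45 \cdot \frac{1}{41} = \frac{45}{41} \approx 1.0976$)
$g{\left(u \right)} = \frac{45}{41}$
$-12257 + g{\left(-60 \right)} = -12257 + \frac{45}{41} = - \frac{502492}{41}$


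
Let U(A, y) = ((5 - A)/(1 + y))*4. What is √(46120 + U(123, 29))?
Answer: 2*√2593365/15 ≈ 214.72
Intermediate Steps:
U(A, y) = 4*(5 - A)/(1 + y)
√(46120 + U(123, 29)) = √(46120 + 4*(5 - 1*123)/(1 + 29)) = √(46120 + 4*(5 - 123)/30) = √(46120 + 4*(1/30)*(-118)) = √(46120 - 236/15) = √(691564/15) = 2*√2593365/15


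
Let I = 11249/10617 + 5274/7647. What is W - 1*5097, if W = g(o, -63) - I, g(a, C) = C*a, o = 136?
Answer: -369859584832/27062733 ≈ -13667.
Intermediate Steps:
I = 47338387/27062733 (I = 11249*(1/10617) + 5274*(1/7647) = 11249/10617 + 1758/2549 = 47338387/27062733 ≈ 1.7492)
W = -231920834731/27062733 (W = -63*136 - 1*47338387/27062733 = -8568 - 47338387/27062733 = -231920834731/27062733 ≈ -8569.8)
W - 1*5097 = -231920834731/27062733 - 1*5097 = -231920834731/27062733 - 5097 = -369859584832/27062733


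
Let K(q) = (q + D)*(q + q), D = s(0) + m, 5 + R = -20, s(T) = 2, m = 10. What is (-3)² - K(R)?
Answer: -641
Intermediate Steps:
R = -25 (R = -5 - 20 = -25)
D = 12 (D = 2 + 10 = 12)
K(q) = 2*q*(12 + q) (K(q) = (q + 12)*(q + q) = (12 + q)*(2*q) = 2*q*(12 + q))
(-3)² - K(R) = (-3)² - 2*(-25)*(12 - 25) = 9 - 2*(-25)*(-13) = 9 - 1*650 = 9 - 650 = -641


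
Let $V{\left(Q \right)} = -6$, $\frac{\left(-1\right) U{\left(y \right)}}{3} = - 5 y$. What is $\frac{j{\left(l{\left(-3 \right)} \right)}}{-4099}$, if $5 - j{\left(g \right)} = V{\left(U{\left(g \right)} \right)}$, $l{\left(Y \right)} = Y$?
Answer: $- \frac{11}{4099} \approx -0.0026836$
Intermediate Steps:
$U{\left(y \right)} = 15 y$ ($U{\left(y \right)} = - 3 \left(- 5 y\right) = 15 y$)
$j{\left(g \right)} = 11$ ($j{\left(g \right)} = 5 - -6 = 5 + 6 = 11$)
$\frac{j{\left(l{\left(-3 \right)} \right)}}{-4099} = \frac{11}{-4099} = 11 \left(- \frac{1}{4099}\right) = - \frac{11}{4099}$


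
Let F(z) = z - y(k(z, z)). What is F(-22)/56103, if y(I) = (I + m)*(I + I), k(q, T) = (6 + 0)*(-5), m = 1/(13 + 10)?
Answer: -41846/1290369 ≈ -0.032429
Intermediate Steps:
m = 1/23 ≈ 0.043478
k(q, T) = -30 (k(q, T) = 6*(-5) = -30)
y(I) = 2*I*(1/23 + I) (y(I) = (I + 1/23)*(I + I) = (1/23 + I)*(2*I) = 2*I*(1/23 + I))
F(z) = -41340/23 + z (F(z) = z - 2*(-30)*(1 + 23*(-30))/23 = z - 2*(-30)*(1 - 690)/23 = z - 2*(-30)*(-689)/23 = z - 1*41340/23 = z - 41340/23 = -41340/23 + z)
F(-22)/56103 = (-41340/23 - 22)/56103 = -41846/23*1/56103 = -41846/1290369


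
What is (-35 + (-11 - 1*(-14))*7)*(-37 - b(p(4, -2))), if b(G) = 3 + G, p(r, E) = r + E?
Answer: 588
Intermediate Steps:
p(r, E) = E + r
(-35 + (-11 - 1*(-14))*7)*(-37 - b(p(4, -2))) = (-35 + (-11 - 1*(-14))*7)*(-37 - (3 + (-2 + 4))) = (-35 + (-11 + 14)*7)*(-37 - (3 + 2)) = (-35 + 3*7)*(-37 - 1*5) = (-35 + 21)*(-37 - 5) = -14*(-42) = 588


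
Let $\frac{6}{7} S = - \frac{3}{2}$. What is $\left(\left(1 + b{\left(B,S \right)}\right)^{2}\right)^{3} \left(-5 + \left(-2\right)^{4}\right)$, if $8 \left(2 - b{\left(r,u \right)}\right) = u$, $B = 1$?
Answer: $\frac{13134575261819}{1073741824} \approx 12233.0$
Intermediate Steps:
$S = - \frac{7}{4}$ ($S = \frac{7 \left(- \frac{3}{2}\right)}{6} = \frac{7 \left(\left(-3\right) \frac{1}{2}\right)}{6} = \frac{7}{6} \left(- \frac{3}{2}\right) = - \frac{7}{4} \approx -1.75$)
$b{\left(r,u \right)} = 2 - \frac{u}{8}$
$\left(\left(1 + b{\left(B,S \right)}\right)^{2}\right)^{3} \left(-5 + \left(-2\right)^{4}\right) = \left(\left(1 + \left(2 - - \frac{7}{32}\right)\right)^{2}\right)^{3} \left(-5 + \left(-2\right)^{4}\right) = \left(\left(1 + \left(2 + \frac{7}{32}\right)\right)^{2}\right)^{3} \left(-5 + 16\right) = \left(\left(1 + \frac{71}{32}\right)^{2}\right)^{3} \cdot 11 = \left(\left(\frac{103}{32}\right)^{2}\right)^{3} \cdot 11 = \left(\frac{10609}{1024}\right)^{3} \cdot 11 = \frac{1194052296529}{1073741824} \cdot 11 = \frac{13134575261819}{1073741824}$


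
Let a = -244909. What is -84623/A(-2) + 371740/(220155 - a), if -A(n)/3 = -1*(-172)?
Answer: 4943366089/29996628 ≈ 164.80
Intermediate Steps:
A(n) = -516 (A(n) = -(-3)*(-172) = -3*172 = -516)
-84623/A(-2) + 371740/(220155 - a) = -84623/(-516) + 371740/(220155 - 1*(-244909)) = -84623*(-1/516) + 371740/(220155 + 244909) = 84623/516 + 371740/465064 = 84623/516 + 371740*(1/465064) = 84623/516 + 92935/116266 = 4943366089/29996628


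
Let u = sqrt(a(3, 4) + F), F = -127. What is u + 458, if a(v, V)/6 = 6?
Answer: 458 + I*sqrt(91) ≈ 458.0 + 9.5394*I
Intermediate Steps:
a(v, V) = 36 (a(v, V) = 6*6 = 36)
u = I*sqrt(91) (u = sqrt(36 - 127) = sqrt(-91) = I*sqrt(91) ≈ 9.5394*I)
u + 458 = I*sqrt(91) + 458 = 458 + I*sqrt(91)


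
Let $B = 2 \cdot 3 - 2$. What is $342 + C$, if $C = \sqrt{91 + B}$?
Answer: $342 + \sqrt{95} \approx 351.75$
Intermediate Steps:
$B = 4$ ($B = 6 - 2 = 4$)
$C = \sqrt{95}$ ($C = \sqrt{91 + 4} = \sqrt{95} \approx 9.7468$)
$342 + C = 342 + \sqrt{95}$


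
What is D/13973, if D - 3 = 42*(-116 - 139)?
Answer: -10707/13973 ≈ -0.76626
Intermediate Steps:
D = -10707 (D = 3 + 42*(-116 - 139) = 3 + 42*(-255) = 3 - 10710 = -10707)
D/13973 = -10707/13973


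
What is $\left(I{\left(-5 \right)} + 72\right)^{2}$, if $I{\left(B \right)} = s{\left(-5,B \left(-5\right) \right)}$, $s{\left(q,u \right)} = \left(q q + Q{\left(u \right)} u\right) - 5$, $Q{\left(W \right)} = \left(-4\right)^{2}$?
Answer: $242064$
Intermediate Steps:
$Q{\left(W \right)} = 16$
$s{\left(q,u \right)} = -5 + q^{2} + 16 u$ ($s{\left(q,u \right)} = \left(q q + 16 u\right) - 5 = \left(q^{2} + 16 u\right) - 5 = -5 + q^{2} + 16 u$)
$I{\left(B \right)} = 20 - 80 B$ ($I{\left(B \right)} = -5 + \left(-5\right)^{2} + 16 B \left(-5\right) = -5 + 25 + 16 \left(- 5 B\right) = -5 + 25 - 80 B = 20 - 80 B$)
$\left(I{\left(-5 \right)} + 72\right)^{2} = \left(\left(20 - -400\right) + 72\right)^{2} = \left(\left(20 + 400\right) + 72\right)^{2} = \left(420 + 72\right)^{2} = 492^{2} = 242064$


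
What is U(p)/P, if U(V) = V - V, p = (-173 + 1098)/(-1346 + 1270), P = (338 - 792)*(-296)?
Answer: 0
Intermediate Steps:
P = 134384 (P = -454*(-296) = 134384)
p = -925/76 (p = 925/(-76) = 925*(-1/76) = -925/76 ≈ -12.171)
U(V) = 0
U(p)/P = 0/134384 = 0*(1/134384) = 0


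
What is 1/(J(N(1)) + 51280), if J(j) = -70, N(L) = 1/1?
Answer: 1/51210 ≈ 1.9527e-5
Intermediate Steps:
N(L) = 1 (N(L) = 1*1 = 1)
1/(J(N(1)) + 51280) = 1/(-70 + 51280) = 1/51210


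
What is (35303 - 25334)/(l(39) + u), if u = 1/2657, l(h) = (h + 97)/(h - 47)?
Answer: -8829211/15056 ≈ -586.42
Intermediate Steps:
l(h) = (97 + h)/(-47 + h)
u = 1/2657 ≈ 0.00037636
(35303 - 25334)/(l(39) + u) = (35303 - 25334)/((97 + 39)/(-47 + 39) + 1/2657) = 9969/(136/(-8) + 1/2657) = 9969/(-1/8*136 + 1/2657) = 9969/(-17 + 1/2657) = 9969/(-45168/2657) = 9969*(-2657/45168) = -8829211/15056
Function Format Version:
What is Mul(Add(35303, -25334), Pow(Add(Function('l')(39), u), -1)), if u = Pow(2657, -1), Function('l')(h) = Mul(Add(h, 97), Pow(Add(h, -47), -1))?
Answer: Rational(-8829211, 15056) ≈ -586.42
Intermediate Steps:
Function('l')(h) = Mul(Pow(Add(-47, h), -1), Add(97, h)) (Function('l')(h) = Mul(Add(97, h), Pow(Add(-47, h), -1)) = Mul(Pow(Add(-47, h), -1), Add(97, h)))
u = Rational(1, 2657) ≈ 0.00037636
Mul(Add(35303, -25334), Pow(Add(Function('l')(39), u), -1)) = Mul(Add(35303, -25334), Pow(Add(Mul(Pow(Add(-47, 39), -1), Add(97, 39)), Rational(1, 2657)), -1)) = Mul(9969, Pow(Add(Mul(Pow(-8, -1), 136), Rational(1, 2657)), -1)) = Mul(9969, Pow(Add(Mul(Rational(-1, 8), 136), Rational(1, 2657)), -1)) = Mul(9969, Pow(Add(-17, Rational(1, 2657)), -1)) = Mul(9969, Pow(Rational(-45168, 2657), -1)) = Mul(9969, Rational(-2657, 45168)) = Rational(-8829211, 15056)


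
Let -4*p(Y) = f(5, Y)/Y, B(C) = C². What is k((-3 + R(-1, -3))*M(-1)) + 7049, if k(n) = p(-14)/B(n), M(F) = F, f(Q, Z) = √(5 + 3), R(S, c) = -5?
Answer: 7049 + √2/1792 ≈ 7049.0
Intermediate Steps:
f(Q, Z) = 2*√2 (f(Q, Z) = √8 = 2*√2)
p(Y) = -√2/(2*Y) (p(Y) = -2*√2/(4*Y) = -√2/(2*Y))
k(n) = √2/(28*n²) (k(n) = (-½*√2/(-14))/(n²) = (-½*√2*(-1/14))/n² = (√2/28)/n² = √2/(28*n²))
k((-3 + R(-1, -3))*M(-1)) + 7049 = √2/(28*((-3 - 5)*(-1))²) + 7049 = √2/(28*(-8*(-1))²) + 7049 = (1/28)*√2/8² + 7049 = (1/28)*√2*(1/64) + 7049 = √2/1792 + 7049 = 7049 + √2/1792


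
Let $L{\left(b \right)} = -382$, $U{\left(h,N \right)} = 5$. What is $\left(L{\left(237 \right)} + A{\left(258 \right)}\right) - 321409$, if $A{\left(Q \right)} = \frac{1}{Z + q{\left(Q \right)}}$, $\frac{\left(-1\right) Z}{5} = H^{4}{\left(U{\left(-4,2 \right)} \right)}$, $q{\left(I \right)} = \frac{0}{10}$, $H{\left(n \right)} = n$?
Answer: $- \frac{1005596876}{3125} \approx -3.2179 \cdot 10^{5}$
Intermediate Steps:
$q{\left(I \right)} = 0$ ($q{\left(I \right)} = 0 \cdot \frac{1}{10} = 0$)
$Z = -3125$ ($Z = - 5 \cdot 5^{4} = \left(-5\right) 625 = -3125$)
$A{\left(Q \right)} = - \frac{1}{3125}$ ($A{\left(Q \right)} = \frac{1}{-3125 + 0} = \frac{1}{-3125} = - \frac{1}{3125}$)
$\left(L{\left(237 \right)} + A{\left(258 \right)}\right) - 321409 = \left(-382 - \frac{1}{3125}\right) - 321409 = - \frac{1193751}{3125} - 321409 = - \frac{1005596876}{3125}$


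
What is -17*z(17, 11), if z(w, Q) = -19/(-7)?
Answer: -323/7 ≈ -46.143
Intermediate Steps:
z(w, Q) = 19/7 (z(w, Q) = -19*(-1/7) = 19/7)
-17*z(17, 11) = -17*19/7 = -323/7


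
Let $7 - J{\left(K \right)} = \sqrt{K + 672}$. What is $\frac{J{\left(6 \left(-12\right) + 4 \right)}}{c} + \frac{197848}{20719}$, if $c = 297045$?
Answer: $\frac{8395700599}{879210765} - \frac{2 \sqrt{151}}{297045} \approx 9.5491$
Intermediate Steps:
$J{\left(K \right)} = 7 - \sqrt{672 + K}$ ($J{\left(K \right)} = 7 - \sqrt{K + 672} = 7 - \sqrt{672 + K}$)
$\frac{J{\left(6 \left(-12\right) + 4 \right)}}{c} + \frac{197848}{20719} = \frac{7 - \sqrt{672 + \left(6 \left(-12\right) + 4\right)}}{297045} + \frac{197848}{20719} = \left(7 - \sqrt{672 + \left(-72 + 4\right)}\right) \frac{1}{297045} + 197848 \cdot \frac{1}{20719} = \left(7 - \sqrt{672 - 68}\right) \frac{1}{297045} + \frac{197848}{20719} = \left(7 - \sqrt{604}\right) \frac{1}{297045} + \frac{197848}{20719} = \left(7 - 2 \sqrt{151}\right) \frac{1}{297045} + \frac{197848}{20719} = \left(\frac{1}{42435} - \frac{2 \sqrt{151}}{297045}\right) + \frac{197848}{20719} = \frac{8395700599}{879210765} - \frac{2 \sqrt{151}}{297045}$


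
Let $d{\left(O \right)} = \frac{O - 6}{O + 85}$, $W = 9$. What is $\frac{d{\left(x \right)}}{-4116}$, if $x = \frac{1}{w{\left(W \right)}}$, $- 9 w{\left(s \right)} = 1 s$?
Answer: $\frac{1}{49392} \approx 2.0246 \cdot 10^{-5}$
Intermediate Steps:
$w{\left(s \right)} = - \frac{s}{9}$ ($w{\left(s \right)} = - \frac{1 s}{9} = - \frac{s}{9}$)
$x = -1$ ($x = \frac{1}{\left(- \frac{1}{9}\right) 9} = \frac{1}{-1} = -1$)
$d{\left(O \right)} = \frac{-6 + O}{85 + O}$
$\frac{d{\left(x \right)}}{-4116} = \frac{\frac{1}{85 - 1} \left(-6 - 1\right)}{-4116} = \frac{1}{84} \left(-7\right) \left(- \frac{1}{4116}\right) = \left(- \frac{1}{12}\right) \left(- \frac{1}{4116}\right) = \frac{1}{49392}$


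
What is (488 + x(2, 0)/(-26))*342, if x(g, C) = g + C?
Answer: 2169306/13 ≈ 1.6687e+5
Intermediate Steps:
x(g, C) = C + g
(488 + x(2, 0)/(-26))*342 = (488 + (0 + 2)/(-26))*342 = (488 + 2*(-1/26))*342 = (488 - 1/13)*342 = (6343/13)*342 = 2169306/13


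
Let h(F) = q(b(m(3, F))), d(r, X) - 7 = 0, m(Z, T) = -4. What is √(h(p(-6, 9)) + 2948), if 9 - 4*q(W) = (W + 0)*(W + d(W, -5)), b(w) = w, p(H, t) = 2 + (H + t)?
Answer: √11813/2 ≈ 54.344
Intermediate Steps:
d(r, X) = 7 (d(r, X) = 7 + 0 = 7)
p(H, t) = 2 + H + t
q(W) = 9/4 - W*(7 + W)/4 (q(W) = 9/4 - (W + 0)*(W + 7)/4 = 9/4 - W*(7 + W)/4)
h(F) = 21/4 (h(F) = 9/4 - 7/4*(-4) - ¼*(-4)² = 9/4 + 7 - ¼*16 = 9/4 + 7 - 4 = 21/4)
√(h(p(-6, 9)) + 2948) = √(21/4 + 2948) = √(11813/4) = √11813/2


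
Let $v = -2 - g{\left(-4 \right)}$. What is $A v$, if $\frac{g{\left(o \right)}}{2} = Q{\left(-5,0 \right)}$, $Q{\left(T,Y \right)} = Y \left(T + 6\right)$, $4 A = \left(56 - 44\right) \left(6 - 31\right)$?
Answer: $150$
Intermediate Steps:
$A = -75$ ($A = \frac{\left(56 - 44\right) \left(6 - 31\right)}{4} = \frac{12 \left(-25\right)}{4} = \frac{1}{4} \left(-300\right) = -75$)
$Q{\left(T,Y \right)} = Y \left(6 + T\right)$
$g{\left(o \right)} = 0$ ($g{\left(o \right)} = 2 \cdot 0 \left(6 - 5\right) = 2 \cdot 0 \cdot 1 = 2 \cdot 0 = 0$)
$v = -2$ ($v = -2 - 0 = -2 + 0 = -2$)
$A v = \left(-75\right) \left(-2\right) = 150$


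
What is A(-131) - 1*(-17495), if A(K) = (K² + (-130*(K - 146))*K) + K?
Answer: -4682785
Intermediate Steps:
A(K) = K + K² + K*(18980 - 130*K) (A(K) = (K² + (-130*(-146 + K))*K) + K = (K² + (18980 - 130*K)*K) + K = (K² + K*(18980 - 130*K)) + K = K + K² + K*(18980 - 130*K))
A(-131) - 1*(-17495) = 3*(-131)*(6327 - 43*(-131)) - 1*(-17495) = 3*(-131)*(6327 + 5633) + 17495 = 3*(-131)*11960 + 17495 = -4700280 + 17495 = -4682785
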